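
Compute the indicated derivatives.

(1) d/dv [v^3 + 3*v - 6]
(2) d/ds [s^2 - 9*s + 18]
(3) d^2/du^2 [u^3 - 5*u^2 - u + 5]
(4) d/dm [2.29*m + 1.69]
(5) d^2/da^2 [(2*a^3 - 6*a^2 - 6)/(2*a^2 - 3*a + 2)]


(1) = 3*v^2 + 3
(2) = 2*s - 9
(3) = 6*u - 10
(4) = 2.29000000000000
(5) = 4*(-13*a^3 - 18*a^2 + 66*a - 27)/(8*a^6 - 36*a^5 + 78*a^4 - 99*a^3 + 78*a^2 - 36*a + 8)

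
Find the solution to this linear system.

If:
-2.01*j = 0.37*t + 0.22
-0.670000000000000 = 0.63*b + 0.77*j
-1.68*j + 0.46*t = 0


Then:
b = -0.98
j = -0.07
t = -0.24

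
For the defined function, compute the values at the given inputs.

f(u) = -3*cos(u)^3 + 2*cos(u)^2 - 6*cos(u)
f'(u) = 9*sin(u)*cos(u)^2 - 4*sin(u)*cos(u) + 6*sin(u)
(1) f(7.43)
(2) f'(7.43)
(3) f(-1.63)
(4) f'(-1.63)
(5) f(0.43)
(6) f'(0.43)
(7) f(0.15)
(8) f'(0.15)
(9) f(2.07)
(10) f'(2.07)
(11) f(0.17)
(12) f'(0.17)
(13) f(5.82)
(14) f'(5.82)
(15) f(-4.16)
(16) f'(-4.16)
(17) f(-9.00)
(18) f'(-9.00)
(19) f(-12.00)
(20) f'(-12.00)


(1) = -2.34
(2) = 5.36
(3) = 0.36
(4) = -6.26
(5) = -6.05
(6) = 4.09
(7) = -6.88
(8) = 1.62
(9) = 3.66
(10) = 8.76
(11) = -6.84
(12) = 1.83
(13) = -5.92
(14) = -4.30
(15) = 4.13
(16) = 9.00
(17) = 9.40
(18) = -7.05
(19) = -5.44
(20) = 4.85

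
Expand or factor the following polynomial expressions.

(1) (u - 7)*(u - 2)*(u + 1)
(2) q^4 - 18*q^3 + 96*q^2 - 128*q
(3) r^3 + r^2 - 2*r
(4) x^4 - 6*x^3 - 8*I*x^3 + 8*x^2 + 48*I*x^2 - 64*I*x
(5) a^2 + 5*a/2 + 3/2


(1) = u^3 - 8*u^2 + 5*u + 14
(2) = q*(q - 8)^2*(q - 2)
(3) = r*(r - 1)*(r + 2)
(4) = x*(x - 4)*(x - 2)*(x - 8*I)
(5) = (a + 1)*(a + 3/2)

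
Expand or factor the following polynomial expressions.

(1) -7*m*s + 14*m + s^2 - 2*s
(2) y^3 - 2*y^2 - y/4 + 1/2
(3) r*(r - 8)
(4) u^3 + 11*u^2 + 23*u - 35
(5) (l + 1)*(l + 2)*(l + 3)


(1) = (-7*m + s)*(s - 2)
(2) = (y - 2)*(y - 1/2)*(y + 1/2)
(3) = r^2 - 8*r
(4) = (u - 1)*(u + 5)*(u + 7)
(5) = l^3 + 6*l^2 + 11*l + 6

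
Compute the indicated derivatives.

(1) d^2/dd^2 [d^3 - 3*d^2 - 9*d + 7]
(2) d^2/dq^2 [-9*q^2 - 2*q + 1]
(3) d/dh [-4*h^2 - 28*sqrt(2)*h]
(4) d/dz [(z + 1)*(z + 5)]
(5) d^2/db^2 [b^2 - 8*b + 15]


(1) = 6*d - 6
(2) = -18
(3) = -8*h - 28*sqrt(2)
(4) = 2*z + 6
(5) = 2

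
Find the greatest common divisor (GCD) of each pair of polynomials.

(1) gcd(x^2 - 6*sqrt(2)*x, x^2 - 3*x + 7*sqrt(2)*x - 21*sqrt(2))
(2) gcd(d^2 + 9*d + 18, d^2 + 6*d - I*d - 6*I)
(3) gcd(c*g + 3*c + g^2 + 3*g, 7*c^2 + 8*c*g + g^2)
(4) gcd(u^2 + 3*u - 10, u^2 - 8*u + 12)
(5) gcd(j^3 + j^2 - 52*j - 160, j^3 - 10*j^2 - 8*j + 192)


(1) = 1
(2) = gcd((d + 3)*(d + 6), (d + 6)*(d - I)) = d + 6
(3) = gcd((c + g)*(g + 3), (c + g)*(7*c + g)) = c + g
(4) = u - 2
(5) = gcd((j - 8)*(j + 4)*(j + 5), (j - 8)*(j - 6)*(j + 4)) = j^2 - 4*j - 32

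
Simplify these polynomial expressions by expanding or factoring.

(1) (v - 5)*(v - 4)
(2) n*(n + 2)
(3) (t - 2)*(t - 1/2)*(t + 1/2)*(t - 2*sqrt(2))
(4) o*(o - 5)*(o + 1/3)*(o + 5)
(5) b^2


(1) = v^2 - 9*v + 20
(2) = n^2 + 2*n
(3) = t^4 - 2*sqrt(2)*t^3 - 2*t^3 - t^2/4 + 4*sqrt(2)*t^2 + t/2 + sqrt(2)*t/2 - sqrt(2)
(4) = o^4 + o^3/3 - 25*o^2 - 25*o/3
(5) = b^2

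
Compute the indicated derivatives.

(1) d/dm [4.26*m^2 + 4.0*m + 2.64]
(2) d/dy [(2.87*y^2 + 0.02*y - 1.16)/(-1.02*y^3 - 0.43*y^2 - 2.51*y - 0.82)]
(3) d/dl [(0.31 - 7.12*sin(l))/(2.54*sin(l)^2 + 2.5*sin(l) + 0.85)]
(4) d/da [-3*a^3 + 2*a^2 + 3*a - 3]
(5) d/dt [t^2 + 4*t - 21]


(1) = 8.52*m + 4.0
(2) = (2.9274*y^4 + 0.0408*y^3 - 10.7447*y^2 - 5.7044*y - 2.928)/(1.0404*y^6 + 0.8772*y^5 + 5.3053*y^4 + 3.8314*y^3 + 7.0053*y^2 + 4.1164*y + 0.6724)
(3) = (18.0848*sin(l)^2 - 1.5748*sin(l) - 6.827)*cos(l)/(6.4516*sin(l)^4 + 12.7*sin(l)^3 + 10.568*sin(l)^2 + 4.25*sin(l) + 0.7225)
(4) = -9*a^2 + 4*a + 3
(5) = 2*t + 4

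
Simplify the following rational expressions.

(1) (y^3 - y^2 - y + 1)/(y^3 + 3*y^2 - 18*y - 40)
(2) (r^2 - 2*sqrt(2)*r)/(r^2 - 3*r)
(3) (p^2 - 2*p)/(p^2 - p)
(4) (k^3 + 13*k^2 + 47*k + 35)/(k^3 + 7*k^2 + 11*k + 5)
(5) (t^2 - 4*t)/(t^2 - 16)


(1) = (y^3 - y^2 - y + 1)/(y^3 + 3*y^2 - 18*y - 40)
(2) = (r - 2*sqrt(2))/(r - 3)
(3) = (p - 2)/(p - 1)
(4) = (k + 7)/(k + 1)
(5) = t/(t + 4)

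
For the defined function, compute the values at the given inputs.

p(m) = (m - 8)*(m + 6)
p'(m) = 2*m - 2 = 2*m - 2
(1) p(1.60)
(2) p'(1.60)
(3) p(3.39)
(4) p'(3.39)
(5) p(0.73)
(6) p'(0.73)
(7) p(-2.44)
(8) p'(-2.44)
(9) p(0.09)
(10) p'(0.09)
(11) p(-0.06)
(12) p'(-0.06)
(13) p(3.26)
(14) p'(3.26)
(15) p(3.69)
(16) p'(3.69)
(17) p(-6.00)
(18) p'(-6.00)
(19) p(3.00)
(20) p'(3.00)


(1) = -48.64
(2) = 1.20
(3) = -43.29
(4) = 4.78
(5) = -48.93
(6) = -0.54
(7) = -37.17
(8) = -6.88
(9) = -48.17
(10) = -1.82
(11) = -47.88
(12) = -2.12
(13) = -43.89
(14) = 4.52
(15) = -41.76
(16) = 5.38
(17) = 0.00
(18) = -14.00
(19) = -45.00
(20) = 4.00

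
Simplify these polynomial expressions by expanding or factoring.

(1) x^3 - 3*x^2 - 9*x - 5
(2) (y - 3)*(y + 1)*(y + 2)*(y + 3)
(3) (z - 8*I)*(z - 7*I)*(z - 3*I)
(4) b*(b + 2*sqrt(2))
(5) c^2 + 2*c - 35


(1) = (x - 5)*(x + 1)^2
(2) = y^4 + 3*y^3 - 7*y^2 - 27*y - 18
(3) = z^3 - 18*I*z^2 - 101*z + 168*I
(4) = b^2 + 2*sqrt(2)*b
(5) = (c - 5)*(c + 7)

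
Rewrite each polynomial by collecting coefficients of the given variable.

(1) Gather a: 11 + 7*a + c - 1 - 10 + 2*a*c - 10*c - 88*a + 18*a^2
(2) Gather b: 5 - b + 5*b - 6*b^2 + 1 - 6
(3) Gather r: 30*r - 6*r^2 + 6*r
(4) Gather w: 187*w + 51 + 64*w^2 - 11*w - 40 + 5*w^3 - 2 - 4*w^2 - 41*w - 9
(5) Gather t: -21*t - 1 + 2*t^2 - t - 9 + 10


(1) = 18*a^2 + a*(2*c - 81) - 9*c
(2) = -6*b^2 + 4*b
(3) = -6*r^2 + 36*r
(4) = 5*w^3 + 60*w^2 + 135*w
(5) = 2*t^2 - 22*t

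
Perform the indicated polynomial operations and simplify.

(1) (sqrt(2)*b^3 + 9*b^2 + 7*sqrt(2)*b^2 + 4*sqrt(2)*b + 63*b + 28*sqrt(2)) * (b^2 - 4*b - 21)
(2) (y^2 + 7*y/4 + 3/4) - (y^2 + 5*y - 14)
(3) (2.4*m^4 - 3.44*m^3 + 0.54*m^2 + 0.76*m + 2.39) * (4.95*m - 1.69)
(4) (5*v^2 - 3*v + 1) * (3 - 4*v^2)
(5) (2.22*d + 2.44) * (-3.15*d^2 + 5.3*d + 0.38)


(1) = sqrt(2)*b^5 + 3*sqrt(2)*b^4 + 9*b^4 - 45*sqrt(2)*b^3 + 27*b^3 - 441*b^2 - 135*sqrt(2)*b^2 - 1323*b - 196*sqrt(2)*b - 588*sqrt(2)
(2) = 59/4 - 13*y/4
(3) = 11.88*m^5 - 21.084*m^4 + 8.4866*m^3 + 2.8494*m^2 + 10.5461*m - 4.0391
(4) = -20*v^4 + 12*v^3 + 11*v^2 - 9*v + 3
(5) = -6.993*d^3 + 4.08*d^2 + 13.7756*d + 0.9272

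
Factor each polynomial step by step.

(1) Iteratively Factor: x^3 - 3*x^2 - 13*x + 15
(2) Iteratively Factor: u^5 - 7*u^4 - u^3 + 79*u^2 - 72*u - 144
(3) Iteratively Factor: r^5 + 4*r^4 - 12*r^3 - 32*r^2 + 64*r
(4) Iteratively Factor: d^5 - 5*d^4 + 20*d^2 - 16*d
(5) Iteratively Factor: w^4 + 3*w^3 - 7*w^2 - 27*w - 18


(1) = (x + 3)*(x^2 - 6*x + 5) = (x - 5)*(x + 3)*(x - 1)
(2) = (u + 1)*(u^4 - 8*u^3 + 7*u^2 + 72*u - 144) = (u - 4)*(u + 1)*(u^3 - 4*u^2 - 9*u + 36) = (u - 4)*(u + 1)*(u + 3)*(u^2 - 7*u + 12) = (u - 4)^2*(u + 1)*(u + 3)*(u - 3)
(3) = (r - 2)*(r^4 + 6*r^3 - 32*r) = (r - 2)^2*(r^3 + 8*r^2 + 16*r) = (r - 2)^2*(r + 4)*(r^2 + 4*r) = (r - 2)^2*(r + 4)^2*(r)
(4) = (d + 2)*(d^4 - 7*d^3 + 14*d^2 - 8*d) = (d - 1)*(d + 2)*(d^3 - 6*d^2 + 8*d) = (d - 4)*(d - 1)*(d + 2)*(d^2 - 2*d) = d*(d - 4)*(d - 1)*(d + 2)*(d - 2)
(5) = (w + 3)*(w^3 - 7*w - 6) = (w + 1)*(w + 3)*(w^2 - w - 6) = (w + 1)*(w + 2)*(w + 3)*(w - 3)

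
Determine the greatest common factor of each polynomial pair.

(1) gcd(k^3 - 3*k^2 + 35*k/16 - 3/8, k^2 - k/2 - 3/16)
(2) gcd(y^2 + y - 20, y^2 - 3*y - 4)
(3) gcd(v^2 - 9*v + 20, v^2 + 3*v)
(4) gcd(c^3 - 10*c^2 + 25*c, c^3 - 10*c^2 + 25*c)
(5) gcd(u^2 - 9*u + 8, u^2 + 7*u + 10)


(1) = k - 3/4
(2) = y - 4
(3) = 1
(4) = c^3 - 10*c^2 + 25*c
(5) = 1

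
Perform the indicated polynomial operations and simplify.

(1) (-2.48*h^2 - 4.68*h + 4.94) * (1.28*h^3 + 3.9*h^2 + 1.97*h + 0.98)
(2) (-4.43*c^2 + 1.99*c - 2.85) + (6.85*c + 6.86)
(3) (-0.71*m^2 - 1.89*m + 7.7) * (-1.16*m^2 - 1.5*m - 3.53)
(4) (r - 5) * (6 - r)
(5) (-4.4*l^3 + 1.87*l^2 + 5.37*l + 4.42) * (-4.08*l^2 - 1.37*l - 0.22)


(1) = -3.1744*h^5 - 15.6624*h^4 - 16.8144*h^3 + 7.616*h^2 + 5.1454*h + 4.8412
(2) = -4.43*c^2 + 8.84*c + 4.01
(3) = 0.8236*m^4 + 3.2574*m^3 - 3.5907*m^2 - 4.8783*m - 27.181
(4) = -r^2 + 11*r - 30
(5) = 17.952*l^5 - 1.6016*l^4 - 23.5035*l^3 - 25.8019*l^2 - 7.2368*l - 0.9724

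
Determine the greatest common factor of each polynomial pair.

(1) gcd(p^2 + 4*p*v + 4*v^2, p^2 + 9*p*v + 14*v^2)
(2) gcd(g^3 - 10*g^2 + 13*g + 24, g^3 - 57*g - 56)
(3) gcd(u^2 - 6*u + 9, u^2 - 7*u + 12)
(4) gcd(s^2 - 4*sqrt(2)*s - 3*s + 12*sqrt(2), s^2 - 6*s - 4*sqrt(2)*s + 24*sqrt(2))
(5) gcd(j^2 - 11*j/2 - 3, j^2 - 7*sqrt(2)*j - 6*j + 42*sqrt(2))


(1) = p + 2*v
(2) = gcd((g - 8)*(g - 3)*(g + 1), (g - 8)*(g + 1)*(g + 7)) = g^2 - 7*g - 8
(3) = u - 3
(4) = gcd((s - 3)*(s - 4*sqrt(2)), (s - 6)*(s - 4*sqrt(2))) = s - 4*sqrt(2)
(5) = j - 6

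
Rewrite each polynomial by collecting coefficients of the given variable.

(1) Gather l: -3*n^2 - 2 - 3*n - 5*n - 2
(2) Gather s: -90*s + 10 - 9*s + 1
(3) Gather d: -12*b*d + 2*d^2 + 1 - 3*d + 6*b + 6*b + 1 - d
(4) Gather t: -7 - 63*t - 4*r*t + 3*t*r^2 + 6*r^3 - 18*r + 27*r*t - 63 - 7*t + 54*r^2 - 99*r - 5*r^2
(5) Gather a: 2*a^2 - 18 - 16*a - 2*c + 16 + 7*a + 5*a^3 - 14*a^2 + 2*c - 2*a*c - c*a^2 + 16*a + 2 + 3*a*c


(1) = -3*n^2 - 8*n - 4
(2) = 11 - 99*s
(3) = 12*b + 2*d^2 + d*(-12*b - 4) + 2
(4) = 6*r^3 + 49*r^2 - 117*r + t*(3*r^2 + 23*r - 70) - 70
(5) = 5*a^3 + a^2*(-c - 12) + a*(c + 7)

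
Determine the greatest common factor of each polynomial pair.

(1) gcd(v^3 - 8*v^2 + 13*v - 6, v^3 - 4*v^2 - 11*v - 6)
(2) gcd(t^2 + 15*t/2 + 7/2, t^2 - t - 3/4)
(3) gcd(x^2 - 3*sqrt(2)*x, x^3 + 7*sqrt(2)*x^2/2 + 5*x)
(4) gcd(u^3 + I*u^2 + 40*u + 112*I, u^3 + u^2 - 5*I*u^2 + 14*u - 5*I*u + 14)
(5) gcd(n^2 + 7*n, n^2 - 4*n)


(1) = v - 6
(2) = gcd((t + 1/2)*(t + 7), (t - 3/2)*(t + 1/2)) = t + 1/2
(3) = gcd(x*(x - 3*sqrt(2)), x*(x + sqrt(2))*(x + 5*sqrt(2)/2)) = x
(4) = gcd((u - 7*I)*(u + 4*I)^2, (u + 1)*(u - 7*I)*(u + 2*I)) = u - 7*I
(5) = n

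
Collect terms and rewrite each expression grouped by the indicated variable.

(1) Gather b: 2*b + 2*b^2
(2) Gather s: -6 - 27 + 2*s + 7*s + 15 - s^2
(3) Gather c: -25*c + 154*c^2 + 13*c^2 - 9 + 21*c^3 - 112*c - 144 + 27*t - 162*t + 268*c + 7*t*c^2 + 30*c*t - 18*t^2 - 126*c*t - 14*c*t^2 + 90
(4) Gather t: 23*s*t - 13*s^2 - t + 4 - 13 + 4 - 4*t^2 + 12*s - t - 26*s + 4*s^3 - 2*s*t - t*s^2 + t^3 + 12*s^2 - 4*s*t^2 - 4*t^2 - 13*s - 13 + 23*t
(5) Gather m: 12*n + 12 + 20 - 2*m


(1) = 2*b^2 + 2*b
(2) = -s^2 + 9*s - 18
(3) = 21*c^3 + c^2*(7*t + 167) + c*(-14*t^2 - 96*t + 131) - 18*t^2 - 135*t - 63
(4) = 4*s^3 - s^2 - 27*s + t^3 + t^2*(-4*s - 8) + t*(-s^2 + 21*s + 21) - 18
(5) = -2*m + 12*n + 32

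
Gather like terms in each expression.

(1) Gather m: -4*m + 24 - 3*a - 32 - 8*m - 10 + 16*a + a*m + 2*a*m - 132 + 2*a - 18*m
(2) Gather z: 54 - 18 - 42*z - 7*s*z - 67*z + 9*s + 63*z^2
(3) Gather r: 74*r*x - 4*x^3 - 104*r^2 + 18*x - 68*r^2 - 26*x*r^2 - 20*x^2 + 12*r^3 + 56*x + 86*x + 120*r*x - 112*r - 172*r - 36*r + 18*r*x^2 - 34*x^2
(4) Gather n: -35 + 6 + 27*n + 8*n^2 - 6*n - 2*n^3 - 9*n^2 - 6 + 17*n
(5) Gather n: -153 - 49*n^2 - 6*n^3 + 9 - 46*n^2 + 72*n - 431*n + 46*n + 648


(1) = 15*a + m*(3*a - 30) - 150
(2) = 9*s + 63*z^2 + z*(-7*s - 109) + 36
(3) = 12*r^3 + r^2*(-26*x - 172) + r*(18*x^2 + 194*x - 320) - 4*x^3 - 54*x^2 + 160*x
(4) = -2*n^3 - n^2 + 38*n - 35
(5) = -6*n^3 - 95*n^2 - 313*n + 504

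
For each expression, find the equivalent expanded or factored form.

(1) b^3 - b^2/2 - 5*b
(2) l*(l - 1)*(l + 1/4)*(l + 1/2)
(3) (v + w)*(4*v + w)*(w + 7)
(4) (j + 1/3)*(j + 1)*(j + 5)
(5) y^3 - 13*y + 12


(1) = b*(b - 5/2)*(b + 2)
(2) = l^4 - l^3/4 - 5*l^2/8 - l/8
(3) = 4*v^2*w + 28*v^2 + 5*v*w^2 + 35*v*w + w^3 + 7*w^2
(4) = j^3 + 19*j^2/3 + 7*j + 5/3
(5) = (y - 3)*(y - 1)*(y + 4)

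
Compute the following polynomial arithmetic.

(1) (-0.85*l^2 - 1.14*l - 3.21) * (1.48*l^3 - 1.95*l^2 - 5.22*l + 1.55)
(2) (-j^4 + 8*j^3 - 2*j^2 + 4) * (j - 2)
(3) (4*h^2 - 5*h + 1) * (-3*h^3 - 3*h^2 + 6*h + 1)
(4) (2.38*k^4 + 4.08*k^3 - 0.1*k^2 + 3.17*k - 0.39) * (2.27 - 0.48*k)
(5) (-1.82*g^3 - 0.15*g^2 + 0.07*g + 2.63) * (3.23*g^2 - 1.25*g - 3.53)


(1) = -1.258*l^5 - 0.0297*l^4 + 1.9092*l^3 + 10.8928*l^2 + 14.9892*l - 4.9755
(2) = -j^5 + 10*j^4 - 18*j^3 + 4*j^2 + 4*j - 8
(3) = -12*h^5 + 3*h^4 + 36*h^3 - 29*h^2 + h + 1
(4) = -1.1424*k^5 + 3.4442*k^4 + 9.3096*k^3 - 1.7486*k^2 + 7.3831*k - 0.8853
(5) = -5.8786*g^5 + 1.7905*g^4 + 6.8382*g^3 + 8.9369*g^2 - 3.5346*g - 9.2839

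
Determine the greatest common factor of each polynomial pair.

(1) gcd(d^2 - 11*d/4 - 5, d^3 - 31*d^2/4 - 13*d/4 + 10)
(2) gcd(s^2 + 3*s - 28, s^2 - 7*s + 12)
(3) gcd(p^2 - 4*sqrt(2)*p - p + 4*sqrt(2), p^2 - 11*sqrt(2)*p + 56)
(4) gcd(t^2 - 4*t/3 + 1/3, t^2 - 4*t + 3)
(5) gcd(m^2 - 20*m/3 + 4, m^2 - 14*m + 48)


(1) = d + 5/4
(2) = s - 4
(3) = gcd((p - 1)*(p - 4*sqrt(2)), (p - 7*sqrt(2))*(p - 4*sqrt(2))) = p - 4*sqrt(2)
(4) = t - 1
(5) = m - 6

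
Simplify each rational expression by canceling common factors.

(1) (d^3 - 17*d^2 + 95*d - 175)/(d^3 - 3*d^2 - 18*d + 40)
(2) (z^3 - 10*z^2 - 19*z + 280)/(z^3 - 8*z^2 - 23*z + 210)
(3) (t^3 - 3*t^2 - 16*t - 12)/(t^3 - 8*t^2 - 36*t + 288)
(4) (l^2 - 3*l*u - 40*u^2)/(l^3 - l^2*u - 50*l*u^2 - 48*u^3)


(1) = (d^2 - 12*d + 35)/(d^2 + 2*d - 8)
(2) = (z - 8)/(z - 6)
(3) = (t^2 + 3*t + 2)/(t^2 - 2*t - 48)
(4) = (l + 5*u)/(l^2 + 7*l*u + 6*u^2)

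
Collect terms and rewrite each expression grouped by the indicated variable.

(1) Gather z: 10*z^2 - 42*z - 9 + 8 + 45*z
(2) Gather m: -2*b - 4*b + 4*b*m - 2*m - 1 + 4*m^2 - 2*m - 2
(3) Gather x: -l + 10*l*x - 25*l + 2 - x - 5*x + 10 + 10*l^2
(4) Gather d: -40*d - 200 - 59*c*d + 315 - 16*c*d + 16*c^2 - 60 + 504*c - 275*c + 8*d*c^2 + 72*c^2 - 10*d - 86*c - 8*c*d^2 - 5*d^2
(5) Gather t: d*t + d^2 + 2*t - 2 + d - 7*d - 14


(1) = 10*z^2 + 3*z - 1
(2) = -6*b + 4*m^2 + m*(4*b - 4) - 3
(3) = 10*l^2 - 26*l + x*(10*l - 6) + 12
(4) = 88*c^2 + 143*c + d^2*(-8*c - 5) + d*(8*c^2 - 75*c - 50) + 55
(5) = d^2 - 6*d + t*(d + 2) - 16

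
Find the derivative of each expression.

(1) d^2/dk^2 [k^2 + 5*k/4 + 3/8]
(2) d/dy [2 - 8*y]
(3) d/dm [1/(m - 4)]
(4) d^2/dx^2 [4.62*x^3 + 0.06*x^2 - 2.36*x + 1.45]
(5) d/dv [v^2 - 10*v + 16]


(1) = 2
(2) = -8
(3) = -1/(m - 4)^2
(4) = 27.72*x + 0.12
(5) = 2*v - 10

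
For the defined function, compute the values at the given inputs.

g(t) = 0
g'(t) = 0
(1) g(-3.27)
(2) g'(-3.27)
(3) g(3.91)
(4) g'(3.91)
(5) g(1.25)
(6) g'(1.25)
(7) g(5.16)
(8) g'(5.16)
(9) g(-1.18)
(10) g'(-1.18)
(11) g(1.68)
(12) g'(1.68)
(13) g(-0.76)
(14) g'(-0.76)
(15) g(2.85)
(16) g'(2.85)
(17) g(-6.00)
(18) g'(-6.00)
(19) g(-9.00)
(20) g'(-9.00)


(1) = 0.00
(2) = 0.00
(3) = 0.00
(4) = 0.00
(5) = 0.00
(6) = 0.00
(7) = 0.00
(8) = 0.00
(9) = 0.00
(10) = 0.00
(11) = 0.00
(12) = 0.00
(13) = 0.00
(14) = 0.00
(15) = 0.00
(16) = 0.00
(17) = 0.00
(18) = 0.00
(19) = 0.00
(20) = 0.00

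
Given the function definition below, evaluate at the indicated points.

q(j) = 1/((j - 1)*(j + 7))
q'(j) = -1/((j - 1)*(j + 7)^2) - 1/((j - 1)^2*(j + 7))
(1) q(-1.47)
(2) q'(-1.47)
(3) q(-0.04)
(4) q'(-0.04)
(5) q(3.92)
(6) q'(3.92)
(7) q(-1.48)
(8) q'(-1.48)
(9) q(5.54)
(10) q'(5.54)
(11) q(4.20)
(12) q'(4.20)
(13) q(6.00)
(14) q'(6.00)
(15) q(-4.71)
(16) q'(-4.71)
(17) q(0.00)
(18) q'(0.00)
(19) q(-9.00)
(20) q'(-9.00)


(1) = -0.07
(2) = -0.02
(3) = -0.14
(4) = -0.11
(5) = 0.03
(6) = -0.01
(7) = -0.07
(8) = -0.02
(9) = 0.02
(10) = -0.01
(11) = 0.03
(12) = -0.01
(13) = 0.02
(14) = -0.00
(15) = -0.08
(16) = 0.02
(17) = -0.14
(18) = -0.12
(19) = 0.05
(20) = 0.03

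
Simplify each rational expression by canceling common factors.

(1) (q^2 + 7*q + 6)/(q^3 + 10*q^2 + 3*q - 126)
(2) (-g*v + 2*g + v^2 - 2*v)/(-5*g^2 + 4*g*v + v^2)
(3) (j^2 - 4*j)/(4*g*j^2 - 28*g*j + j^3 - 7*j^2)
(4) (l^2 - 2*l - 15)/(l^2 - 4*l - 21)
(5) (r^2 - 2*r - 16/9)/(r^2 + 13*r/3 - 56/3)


(1) = (q + 1)/(q^2 + 4*q - 21)
(2) = (v - 2)/(5*g + v)
(3) = (j - 4)/(4*g*j - 28*g + j^2 - 7*j)
(4) = (l - 5)/(l - 7)
(5) = (3*r + 2)/(3*r + 21)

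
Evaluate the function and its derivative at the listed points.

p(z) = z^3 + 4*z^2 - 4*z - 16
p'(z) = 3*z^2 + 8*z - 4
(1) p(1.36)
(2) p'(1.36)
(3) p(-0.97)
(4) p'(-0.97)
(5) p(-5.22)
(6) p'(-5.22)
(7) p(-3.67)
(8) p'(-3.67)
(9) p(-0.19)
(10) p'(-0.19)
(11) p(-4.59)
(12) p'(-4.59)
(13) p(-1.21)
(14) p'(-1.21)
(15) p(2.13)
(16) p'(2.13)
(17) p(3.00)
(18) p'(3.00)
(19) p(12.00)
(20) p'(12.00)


(1) = -11.53
(2) = 12.43
(3) = -9.27
(4) = -8.94
(5) = -28.36
(6) = 35.99
(7) = 3.12
(8) = 7.05
(9) = -15.10
(10) = -5.41
(11) = -10.07
(12) = 22.48
(13) = -7.08
(14) = -9.29
(15) = 3.29
(16) = 26.65
(17) = 35.00
(18) = 47.00
(19) = 2240.00
(20) = 524.00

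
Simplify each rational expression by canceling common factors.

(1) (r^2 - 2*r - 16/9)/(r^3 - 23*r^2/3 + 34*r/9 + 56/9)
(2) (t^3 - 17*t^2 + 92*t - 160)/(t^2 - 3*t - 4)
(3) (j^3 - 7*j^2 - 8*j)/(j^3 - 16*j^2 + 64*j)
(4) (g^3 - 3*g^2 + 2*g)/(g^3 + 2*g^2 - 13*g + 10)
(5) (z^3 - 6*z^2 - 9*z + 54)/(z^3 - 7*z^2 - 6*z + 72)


(1) = (3*r - 8)/(3*r^2 - 25*r + 28)
(2) = (t^2 - 13*t + 40)/(t + 1)
(3) = (j + 1)/(j - 8)
(4) = g/(g + 5)
(5) = (z - 3)/(z - 4)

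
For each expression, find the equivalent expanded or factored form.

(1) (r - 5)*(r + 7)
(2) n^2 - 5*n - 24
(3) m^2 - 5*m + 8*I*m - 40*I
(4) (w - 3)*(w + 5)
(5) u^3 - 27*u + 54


(1) = r^2 + 2*r - 35
(2) = (n - 8)*(n + 3)
(3) = (m - 5)*(m + 8*I)
(4) = w^2 + 2*w - 15
(5) = (u - 3)^2*(u + 6)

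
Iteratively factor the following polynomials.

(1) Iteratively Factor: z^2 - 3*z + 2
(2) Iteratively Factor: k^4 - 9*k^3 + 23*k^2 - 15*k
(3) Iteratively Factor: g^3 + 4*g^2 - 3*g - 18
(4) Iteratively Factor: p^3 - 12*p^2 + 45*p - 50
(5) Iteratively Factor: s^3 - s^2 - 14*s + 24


(1) = (z - 2)*(z - 1)
(2) = (k - 3)*(k^3 - 6*k^2 + 5*k) = (k - 3)*(k - 1)*(k^2 - 5*k) = (k - 5)*(k - 3)*(k - 1)*(k)
(3) = (g + 3)*(g^2 + g - 6) = (g - 2)*(g + 3)*(g + 3)
(4) = (p - 5)*(p^2 - 7*p + 10) = (p - 5)^2*(p - 2)
(5) = (s - 2)*(s^2 + s - 12) = (s - 2)*(s + 4)*(s - 3)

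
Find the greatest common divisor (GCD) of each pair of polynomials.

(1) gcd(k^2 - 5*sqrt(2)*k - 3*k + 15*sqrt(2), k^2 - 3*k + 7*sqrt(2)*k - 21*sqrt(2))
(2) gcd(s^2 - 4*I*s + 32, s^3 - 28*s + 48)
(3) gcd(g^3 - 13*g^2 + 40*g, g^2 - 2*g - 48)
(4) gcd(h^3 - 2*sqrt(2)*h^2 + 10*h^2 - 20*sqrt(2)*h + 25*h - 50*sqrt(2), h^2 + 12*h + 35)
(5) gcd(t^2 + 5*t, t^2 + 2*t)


(1) = gcd((k - 3)*(k - 5*sqrt(2)), (k - 3)*(k + 7*sqrt(2))) = k - 3
(2) = gcd((s - 8*I)*(s + 4*I), (s - 4)*(s - 2)*(s + 6)) = 1
(3) = g - 8
(4) = h + 5
(5) = gcd(t*(t + 5), t*(t + 2)) = t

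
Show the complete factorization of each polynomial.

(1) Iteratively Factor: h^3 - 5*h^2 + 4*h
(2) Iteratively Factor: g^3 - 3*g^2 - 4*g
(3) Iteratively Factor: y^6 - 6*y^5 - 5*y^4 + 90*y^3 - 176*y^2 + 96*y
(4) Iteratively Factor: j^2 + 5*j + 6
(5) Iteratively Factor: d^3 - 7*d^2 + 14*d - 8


(1) = (h - 4)*(h^2 - h) = h*(h - 4)*(h - 1)
(2) = (g - 4)*(g^2 + g) = (g - 4)*(g + 1)*(g)
(3) = (y - 1)*(y^5 - 5*y^4 - 10*y^3 + 80*y^2 - 96*y) = (y - 4)*(y - 1)*(y^4 - y^3 - 14*y^2 + 24*y) = y*(y - 4)*(y - 1)*(y^3 - y^2 - 14*y + 24) = y*(y - 4)*(y - 2)*(y - 1)*(y^2 + y - 12) = y*(y - 4)*(y - 2)*(y - 1)*(y + 4)*(y - 3)
(4) = (j + 2)*(j + 3)
(5) = (d - 4)*(d^2 - 3*d + 2) = (d - 4)*(d - 2)*(d - 1)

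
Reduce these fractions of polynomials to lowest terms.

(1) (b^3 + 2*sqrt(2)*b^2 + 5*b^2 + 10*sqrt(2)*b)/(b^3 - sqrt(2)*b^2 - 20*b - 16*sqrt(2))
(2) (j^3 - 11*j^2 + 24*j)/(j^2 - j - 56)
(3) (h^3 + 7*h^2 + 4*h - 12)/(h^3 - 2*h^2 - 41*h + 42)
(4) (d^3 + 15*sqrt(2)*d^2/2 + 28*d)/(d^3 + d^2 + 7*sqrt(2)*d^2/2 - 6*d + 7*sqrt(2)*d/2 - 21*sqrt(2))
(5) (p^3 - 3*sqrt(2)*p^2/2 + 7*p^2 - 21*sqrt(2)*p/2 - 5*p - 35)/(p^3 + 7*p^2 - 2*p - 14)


(1) = (b^2 + 5*b)/(b^2 - 3*sqrt(2)*b - 8)
(2) = (j^2 - 3*j)/(j + 7)
(3) = (h + 2)/(h - 7)
(4) = (4*d^2 + 16*sqrt(2)*d)/(4*d^2 + 4*d - 24)
(5) = (2*p - 5*sqrt(2))/(2*p - 2*sqrt(2))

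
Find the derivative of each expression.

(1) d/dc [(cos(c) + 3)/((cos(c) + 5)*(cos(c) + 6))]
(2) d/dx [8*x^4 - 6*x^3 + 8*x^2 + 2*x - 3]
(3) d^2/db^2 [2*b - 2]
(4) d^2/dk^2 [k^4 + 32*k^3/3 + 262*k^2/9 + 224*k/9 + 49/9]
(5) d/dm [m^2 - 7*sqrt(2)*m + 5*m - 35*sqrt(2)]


(1) = (cos(c)^2 + 6*cos(c) + 3)*sin(c)/((cos(c) + 5)^2*(cos(c) + 6)^2)
(2) = 32*x^3 - 18*x^2 + 16*x + 2
(3) = 0
(4) = 12*k^2 + 64*k + 524/9
(5) = 2*m - 7*sqrt(2) + 5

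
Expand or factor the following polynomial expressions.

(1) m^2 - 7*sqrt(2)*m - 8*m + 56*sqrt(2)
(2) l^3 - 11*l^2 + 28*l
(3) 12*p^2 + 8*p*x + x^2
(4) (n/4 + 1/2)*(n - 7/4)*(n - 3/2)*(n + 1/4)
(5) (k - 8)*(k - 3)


(1) = (m - 8)*(m - 7*sqrt(2))
(2) = l*(l - 7)*(l - 4)
(3) = (2*p + x)*(6*p + x)
(4) = n^4/4 - n^3/4 - 67*n^2/64 + 137*n/128 + 21/64
(5) = k^2 - 11*k + 24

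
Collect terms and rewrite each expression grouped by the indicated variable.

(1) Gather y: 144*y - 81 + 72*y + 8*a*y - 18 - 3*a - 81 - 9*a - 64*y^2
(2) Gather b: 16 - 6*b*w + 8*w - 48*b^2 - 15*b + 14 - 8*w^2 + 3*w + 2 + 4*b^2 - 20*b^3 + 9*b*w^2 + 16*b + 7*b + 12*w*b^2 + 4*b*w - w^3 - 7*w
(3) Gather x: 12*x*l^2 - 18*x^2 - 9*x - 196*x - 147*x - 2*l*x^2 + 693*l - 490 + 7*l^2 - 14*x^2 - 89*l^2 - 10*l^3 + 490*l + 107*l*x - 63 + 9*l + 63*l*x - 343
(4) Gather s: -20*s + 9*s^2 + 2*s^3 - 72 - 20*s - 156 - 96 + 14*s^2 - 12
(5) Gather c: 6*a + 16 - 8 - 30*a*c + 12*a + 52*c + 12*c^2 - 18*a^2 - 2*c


(1) = -12*a - 64*y^2 + y*(8*a + 216) - 180
(2) = -20*b^3 + b^2*(12*w - 44) + b*(9*w^2 - 2*w + 8) - w^3 - 8*w^2 + 4*w + 32
(3) = -10*l^3 - 82*l^2 + 1192*l + x^2*(-2*l - 32) + x*(12*l^2 + 170*l - 352) - 896
(4) = 2*s^3 + 23*s^2 - 40*s - 336
(5) = -18*a^2 + 18*a + 12*c^2 + c*(50 - 30*a) + 8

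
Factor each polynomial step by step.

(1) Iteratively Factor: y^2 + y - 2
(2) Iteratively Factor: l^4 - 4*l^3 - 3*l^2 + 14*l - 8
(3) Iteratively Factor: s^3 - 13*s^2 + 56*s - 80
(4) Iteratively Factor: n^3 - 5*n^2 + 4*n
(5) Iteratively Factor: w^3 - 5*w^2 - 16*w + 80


(1) = (y - 1)*(y + 2)
(2) = (l - 1)*(l^3 - 3*l^2 - 6*l + 8) = (l - 4)*(l - 1)*(l^2 + l - 2) = (l - 4)*(l - 1)*(l + 2)*(l - 1)
(3) = (s - 5)*(s^2 - 8*s + 16) = (s - 5)*(s - 4)*(s - 4)
(4) = (n)*(n^2 - 5*n + 4) = n*(n - 1)*(n - 4)
(5) = (w - 5)*(w^2 - 16) = (w - 5)*(w + 4)*(w - 4)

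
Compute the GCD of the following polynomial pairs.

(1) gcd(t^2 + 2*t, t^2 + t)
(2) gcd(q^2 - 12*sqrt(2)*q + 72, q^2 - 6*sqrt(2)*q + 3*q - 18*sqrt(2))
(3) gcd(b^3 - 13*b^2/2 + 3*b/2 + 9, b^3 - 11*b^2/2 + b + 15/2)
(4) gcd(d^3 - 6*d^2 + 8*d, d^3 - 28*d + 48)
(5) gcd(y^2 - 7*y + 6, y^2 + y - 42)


(1) = t
(2) = q - 6*sqrt(2)
(3) = b^2 - b/2 - 3/2
(4) = gcd(d*(d - 4)*(d - 2), (d - 4)*(d - 2)*(d + 6)) = d^2 - 6*d + 8
(5) = y - 6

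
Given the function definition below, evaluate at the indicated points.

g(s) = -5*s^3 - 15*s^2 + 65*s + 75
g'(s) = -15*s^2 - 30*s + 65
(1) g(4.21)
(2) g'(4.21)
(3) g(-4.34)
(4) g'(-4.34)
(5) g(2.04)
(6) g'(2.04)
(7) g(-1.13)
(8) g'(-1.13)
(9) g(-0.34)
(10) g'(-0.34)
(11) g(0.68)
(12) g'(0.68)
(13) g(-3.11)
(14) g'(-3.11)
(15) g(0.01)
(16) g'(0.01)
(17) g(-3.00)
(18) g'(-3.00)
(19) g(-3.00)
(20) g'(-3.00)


(1) = -290.30
(2) = -327.16
(3) = -80.90
(4) = -87.33
(5) = 102.73
(6) = -58.62
(7) = -10.39
(8) = 79.75
(9) = 51.36
(10) = 73.47
(11) = 110.69
(12) = 37.66
(13) = -121.83
(14) = 13.22
(15) = 75.65
(16) = 64.70
(17) = -120.00
(18) = 20.00
(19) = -120.00
(20) = 20.00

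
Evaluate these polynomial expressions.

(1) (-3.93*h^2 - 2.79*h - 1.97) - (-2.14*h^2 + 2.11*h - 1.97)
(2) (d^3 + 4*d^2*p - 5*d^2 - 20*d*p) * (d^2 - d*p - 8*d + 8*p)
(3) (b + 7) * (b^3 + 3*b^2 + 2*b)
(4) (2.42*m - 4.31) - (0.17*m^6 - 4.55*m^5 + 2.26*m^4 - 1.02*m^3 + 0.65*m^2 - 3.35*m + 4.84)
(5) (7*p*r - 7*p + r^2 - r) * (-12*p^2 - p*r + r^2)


(1) = -1.79*h^2 - 4.9*h
(2) = d^5 + 3*d^4*p - 13*d^4 - 4*d^3*p^2 - 39*d^3*p + 40*d^3 + 52*d^2*p^2 + 120*d^2*p - 160*d*p^2
(3) = b^4 + 10*b^3 + 23*b^2 + 14*b
(4) = -0.17*m^6 + 4.55*m^5 - 2.26*m^4 + 1.02*m^3 - 0.65*m^2 + 5.77*m - 9.15
(5) = -84*p^3*r + 84*p^3 - 19*p^2*r^2 + 19*p^2*r + 6*p*r^3 - 6*p*r^2 + r^4 - r^3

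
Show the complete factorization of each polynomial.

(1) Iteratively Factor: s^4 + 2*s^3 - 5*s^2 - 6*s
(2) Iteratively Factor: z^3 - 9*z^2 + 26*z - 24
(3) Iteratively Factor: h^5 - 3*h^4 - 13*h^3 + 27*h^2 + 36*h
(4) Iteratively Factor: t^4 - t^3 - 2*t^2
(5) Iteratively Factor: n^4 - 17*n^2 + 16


(1) = (s + 3)*(s^3 - s^2 - 2*s) = (s + 1)*(s + 3)*(s^2 - 2*s) = s*(s + 1)*(s + 3)*(s - 2)
(2) = (z - 2)*(z^2 - 7*z + 12) = (z - 4)*(z - 2)*(z - 3)
(3) = (h + 1)*(h^4 - 4*h^3 - 9*h^2 + 36*h) = (h - 4)*(h + 1)*(h^3 - 9*h) = (h - 4)*(h - 3)*(h + 1)*(h^2 + 3*h) = h*(h - 4)*(h - 3)*(h + 1)*(h + 3)
(4) = (t - 2)*(t^3 + t^2) = t*(t - 2)*(t^2 + t) = t*(t - 2)*(t + 1)*(t)
(5) = (n - 4)*(n^3 + 4*n^2 - n - 4) = (n - 4)*(n + 1)*(n^2 + 3*n - 4) = (n - 4)*(n + 1)*(n + 4)*(n - 1)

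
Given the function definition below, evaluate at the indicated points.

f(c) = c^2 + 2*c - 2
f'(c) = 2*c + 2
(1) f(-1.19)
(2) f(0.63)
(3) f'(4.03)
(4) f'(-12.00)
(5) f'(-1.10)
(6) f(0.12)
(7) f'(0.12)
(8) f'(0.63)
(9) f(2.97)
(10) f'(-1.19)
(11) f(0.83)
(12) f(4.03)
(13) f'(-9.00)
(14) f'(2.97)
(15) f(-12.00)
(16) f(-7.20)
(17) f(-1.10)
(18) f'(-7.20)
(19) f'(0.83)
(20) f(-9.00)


(1) = -2.96
(2) = -0.34
(3) = 10.06
(4) = -22.00
(5) = -0.20
(6) = -1.75
(7) = 2.24
(8) = 3.26
(9) = 12.76
(10) = -0.38
(11) = 0.35
(12) = 22.30
(13) = -16.00
(14) = 7.94
(15) = 118.00
(16) = 35.44
(17) = -2.99
(18) = -12.40
(19) = 3.66
(20) = 61.00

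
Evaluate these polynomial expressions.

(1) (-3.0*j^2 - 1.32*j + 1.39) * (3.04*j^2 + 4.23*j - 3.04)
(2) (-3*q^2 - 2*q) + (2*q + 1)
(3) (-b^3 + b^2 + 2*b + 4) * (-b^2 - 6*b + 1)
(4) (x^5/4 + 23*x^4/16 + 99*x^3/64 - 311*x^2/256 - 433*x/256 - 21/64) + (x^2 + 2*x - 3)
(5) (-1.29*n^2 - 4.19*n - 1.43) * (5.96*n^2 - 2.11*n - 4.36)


(1) = -9.12*j^4 - 16.7028*j^3 + 7.762*j^2 + 9.8925*j - 4.2256
(2) = 1 - 3*q^2
(3) = b^5 + 5*b^4 - 9*b^3 - 15*b^2 - 22*b + 4
(4) = x^5/4 + 23*x^4/16 + 99*x^3/64 - 55*x^2/256 + 79*x/256 - 213/64
(5) = -7.6884*n^4 - 22.2505*n^3 + 5.9425*n^2 + 21.2857*n + 6.2348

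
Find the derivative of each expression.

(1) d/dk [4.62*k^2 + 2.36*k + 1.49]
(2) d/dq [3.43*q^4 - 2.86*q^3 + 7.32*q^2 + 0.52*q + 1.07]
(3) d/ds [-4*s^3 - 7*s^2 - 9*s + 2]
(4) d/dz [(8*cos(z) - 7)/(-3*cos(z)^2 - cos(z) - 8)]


(1) = 9.24*k + 2.36
(2) = 13.72*q^3 - 8.58*q^2 + 14.64*q + 0.52
(3) = -12*s^2 - 14*s - 9
(4) = (24*sin(z)^2 + 42*cos(z) + 47)*sin(z)/(3*cos(z)^2 + cos(z) + 8)^2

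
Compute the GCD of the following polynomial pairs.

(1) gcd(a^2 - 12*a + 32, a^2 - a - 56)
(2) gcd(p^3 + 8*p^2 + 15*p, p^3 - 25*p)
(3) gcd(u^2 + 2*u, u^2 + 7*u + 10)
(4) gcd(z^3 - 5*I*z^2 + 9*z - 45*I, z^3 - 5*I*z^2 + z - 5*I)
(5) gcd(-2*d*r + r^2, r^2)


(1) = a - 8
(2) = p^2 + 5*p
(3) = u + 2
(4) = gcd((z - 5*I)*(z - 3*I)*(z + 3*I), (z - 5*I)*(z - I)*(z + I)) = z - 5*I
(5) = r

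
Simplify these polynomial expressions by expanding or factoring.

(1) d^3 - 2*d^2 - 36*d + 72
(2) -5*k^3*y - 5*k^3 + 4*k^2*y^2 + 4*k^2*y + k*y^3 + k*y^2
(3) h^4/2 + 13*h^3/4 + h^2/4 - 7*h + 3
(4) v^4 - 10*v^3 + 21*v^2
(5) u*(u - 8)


(1) = (d - 6)*(d - 2)*(d + 6)
(2) = (-k + y)*(5*k + y)*(k*y + k)
(3) = (h/2 + 1)*(h - 1)*(h - 1/2)*(h + 6)
(4) = v^2*(v - 7)*(v - 3)
(5) = u^2 - 8*u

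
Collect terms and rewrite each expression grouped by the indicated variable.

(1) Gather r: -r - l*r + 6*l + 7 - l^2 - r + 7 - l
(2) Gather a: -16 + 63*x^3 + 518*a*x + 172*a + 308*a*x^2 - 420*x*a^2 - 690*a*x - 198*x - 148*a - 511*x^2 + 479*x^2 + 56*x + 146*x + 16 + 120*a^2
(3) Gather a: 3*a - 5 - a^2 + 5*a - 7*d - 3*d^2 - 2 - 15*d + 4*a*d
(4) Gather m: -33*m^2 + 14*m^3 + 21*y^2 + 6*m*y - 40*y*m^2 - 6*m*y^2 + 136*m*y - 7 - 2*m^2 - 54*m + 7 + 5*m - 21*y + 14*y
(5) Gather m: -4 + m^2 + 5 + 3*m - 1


(1) = -l^2 + 5*l + r*(-l - 2) + 14
(2) = a^2*(120 - 420*x) + a*(308*x^2 - 172*x + 24) + 63*x^3 - 32*x^2 + 4*x
(3) = -a^2 + a*(4*d + 8) - 3*d^2 - 22*d - 7
(4) = 14*m^3 + m^2*(-40*y - 35) + m*(-6*y^2 + 142*y - 49) + 21*y^2 - 7*y
(5) = m^2 + 3*m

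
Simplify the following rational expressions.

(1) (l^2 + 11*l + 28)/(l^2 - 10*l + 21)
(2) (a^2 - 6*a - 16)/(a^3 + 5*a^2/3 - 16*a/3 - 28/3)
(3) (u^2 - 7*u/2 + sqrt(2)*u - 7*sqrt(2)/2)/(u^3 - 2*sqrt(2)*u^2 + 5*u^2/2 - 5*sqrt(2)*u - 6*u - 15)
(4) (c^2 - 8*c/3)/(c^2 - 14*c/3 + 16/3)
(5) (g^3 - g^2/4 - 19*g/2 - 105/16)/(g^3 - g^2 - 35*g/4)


(1) = (l^2 + 11*l + 28)/(l^2 - 10*l + 21)
(2) = (3*a - 24)/(3*a^2 - a - 14)
(3) = (4*u - 14)/(4*u^2 + u*(10 - 12*sqrt(2)) - 30*sqrt(2))
(4) = c/(c - 2)
(5) = (4*g + 3)/(4*g)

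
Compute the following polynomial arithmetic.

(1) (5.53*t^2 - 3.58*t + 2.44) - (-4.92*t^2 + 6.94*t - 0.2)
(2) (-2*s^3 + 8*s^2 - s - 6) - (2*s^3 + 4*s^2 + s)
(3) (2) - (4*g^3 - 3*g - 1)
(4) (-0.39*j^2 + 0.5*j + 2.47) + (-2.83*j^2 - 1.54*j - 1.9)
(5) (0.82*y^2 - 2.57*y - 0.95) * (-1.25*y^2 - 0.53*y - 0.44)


(1) = 10.45*t^2 - 10.52*t + 2.64
(2) = -4*s^3 + 4*s^2 - 2*s - 6
(3) = -4*g^3 + 3*g + 3
(4) = -3.22*j^2 - 1.04*j + 0.57
(5) = -1.025*y^4 + 2.7779*y^3 + 2.1888*y^2 + 1.6343*y + 0.418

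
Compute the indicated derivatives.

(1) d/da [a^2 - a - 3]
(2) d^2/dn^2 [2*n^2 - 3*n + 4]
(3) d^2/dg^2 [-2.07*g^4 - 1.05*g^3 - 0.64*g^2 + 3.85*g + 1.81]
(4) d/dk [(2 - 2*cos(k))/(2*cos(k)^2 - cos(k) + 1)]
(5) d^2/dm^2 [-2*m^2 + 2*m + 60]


(1) = 2*a - 1
(2) = 4
(3) = -24.84*g^2 - 6.3*g - 1.28
(4) = 4*(2 - cos(k))*sin(k)*cos(k)/(cos(k) - cos(2*k) - 2)^2
(5) = -4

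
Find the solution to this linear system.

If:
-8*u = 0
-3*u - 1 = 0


Then:
No Solution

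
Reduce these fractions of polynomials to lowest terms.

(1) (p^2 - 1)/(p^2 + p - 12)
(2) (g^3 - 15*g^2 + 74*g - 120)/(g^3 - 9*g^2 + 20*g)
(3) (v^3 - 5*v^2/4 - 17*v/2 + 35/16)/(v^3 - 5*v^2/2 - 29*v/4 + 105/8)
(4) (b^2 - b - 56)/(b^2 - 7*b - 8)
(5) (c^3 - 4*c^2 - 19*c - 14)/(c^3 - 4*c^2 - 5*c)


(1) = (p^2 - 1)/(p^2 + p - 12)
(2) = (g - 6)/g
(3) = (4*v - 1)/(4*v - 6)
(4) = (b + 7)/(b + 1)
(5) = (c^2 - 5*c - 14)/(c^2 - 5*c)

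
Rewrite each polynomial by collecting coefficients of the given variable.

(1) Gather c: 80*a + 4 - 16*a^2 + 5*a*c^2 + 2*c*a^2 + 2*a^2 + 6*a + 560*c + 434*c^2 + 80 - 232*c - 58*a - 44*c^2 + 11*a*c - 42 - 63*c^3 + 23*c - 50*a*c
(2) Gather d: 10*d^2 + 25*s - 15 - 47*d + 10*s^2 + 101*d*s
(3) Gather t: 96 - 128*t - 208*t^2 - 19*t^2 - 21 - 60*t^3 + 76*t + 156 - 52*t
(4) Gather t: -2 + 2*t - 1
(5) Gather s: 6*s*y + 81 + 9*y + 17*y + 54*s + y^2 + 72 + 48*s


(1) = -14*a^2 + 28*a - 63*c^3 + c^2*(5*a + 390) + c*(2*a^2 - 39*a + 351) + 42
(2) = 10*d^2 + d*(101*s - 47) + 10*s^2 + 25*s - 15
(3) = -60*t^3 - 227*t^2 - 104*t + 231
(4) = 2*t - 3
(5) = s*(6*y + 102) + y^2 + 26*y + 153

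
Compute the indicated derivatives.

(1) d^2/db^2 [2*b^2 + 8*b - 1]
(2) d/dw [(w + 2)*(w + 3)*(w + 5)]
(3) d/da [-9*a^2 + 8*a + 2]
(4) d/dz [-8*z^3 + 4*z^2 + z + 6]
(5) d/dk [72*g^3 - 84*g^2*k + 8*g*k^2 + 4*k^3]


(1) = 4
(2) = 3*w^2 + 20*w + 31
(3) = 8 - 18*a
(4) = -24*z^2 + 8*z + 1
(5) = -84*g^2 + 16*g*k + 12*k^2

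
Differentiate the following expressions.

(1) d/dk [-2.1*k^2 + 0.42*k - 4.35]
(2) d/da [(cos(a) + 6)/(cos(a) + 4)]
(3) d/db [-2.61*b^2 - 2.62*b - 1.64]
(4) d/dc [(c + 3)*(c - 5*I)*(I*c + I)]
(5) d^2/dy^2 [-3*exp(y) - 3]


(1) = 0.42 - 4.2*k
(2) = 2*sin(a)/(cos(a) + 4)^2
(3) = -5.22*b - 2.62
(4) = 3*I*c^2 + c*(10 + 8*I) + 20 + 3*I
(5) = -3*exp(y)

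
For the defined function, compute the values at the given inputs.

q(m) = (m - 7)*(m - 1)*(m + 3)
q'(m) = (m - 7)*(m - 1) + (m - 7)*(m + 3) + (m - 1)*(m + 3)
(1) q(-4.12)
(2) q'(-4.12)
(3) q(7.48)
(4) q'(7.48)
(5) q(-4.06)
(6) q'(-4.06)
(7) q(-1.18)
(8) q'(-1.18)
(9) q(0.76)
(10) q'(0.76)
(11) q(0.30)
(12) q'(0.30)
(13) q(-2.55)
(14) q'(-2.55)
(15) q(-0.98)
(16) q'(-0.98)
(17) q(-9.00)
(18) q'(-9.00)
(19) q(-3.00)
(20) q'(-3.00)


(1) = -63.77
(2) = 75.12
(3) = 32.60
(4) = 76.05
(5) = -59.32
(6) = 73.05
(7) = 32.45
(8) = -1.02
(9) = 5.63
(10) = -22.87
(11) = 15.48
(12) = -19.73
(13) = 15.26
(14) = 28.01
(15) = 31.92
(16) = -4.32
(17) = -960.00
(18) = 316.00
(19) = 0.00
(20) = 40.00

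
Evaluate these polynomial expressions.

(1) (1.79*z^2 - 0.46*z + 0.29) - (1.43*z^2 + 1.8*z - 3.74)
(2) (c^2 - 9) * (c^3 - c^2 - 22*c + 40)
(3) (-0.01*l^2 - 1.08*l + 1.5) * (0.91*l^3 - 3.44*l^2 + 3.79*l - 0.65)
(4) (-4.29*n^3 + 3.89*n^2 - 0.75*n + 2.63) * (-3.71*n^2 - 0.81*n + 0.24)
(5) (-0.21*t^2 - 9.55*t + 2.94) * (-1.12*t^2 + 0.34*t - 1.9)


(1) = 0.36*z^2 - 2.26*z + 4.03
(2) = c^5 - c^4 - 31*c^3 + 49*c^2 + 198*c - 360
(3) = -0.0091*l^5 - 0.9484*l^4 + 5.0423*l^3 - 9.2467*l^2 + 6.387*l - 0.975
(4) = 15.9159*n^5 - 10.957*n^4 - 1.398*n^3 - 8.2162*n^2 - 2.3103*n + 0.6312
(5) = 0.2352*t^4 + 10.6246*t^3 - 6.1408*t^2 + 19.1446*t - 5.586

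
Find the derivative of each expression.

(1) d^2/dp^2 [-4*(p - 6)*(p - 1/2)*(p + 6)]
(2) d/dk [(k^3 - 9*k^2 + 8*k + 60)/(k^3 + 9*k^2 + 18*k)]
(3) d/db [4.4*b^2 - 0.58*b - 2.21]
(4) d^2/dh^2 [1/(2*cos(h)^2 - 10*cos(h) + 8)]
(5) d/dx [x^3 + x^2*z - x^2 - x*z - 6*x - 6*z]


(1) = 4 - 24*p
(2) = 2*(9*k^4 + 10*k^3 - 207*k^2 - 540*k - 540)/(k^2*(k^4 + 18*k^3 + 117*k^2 + 324*k + 324))
(3) = 8.8*b - 0.58
(4) = (-4*sin(h)^4 + 11*sin(h)^2 - 155*cos(h)/4 + 15*cos(3*h)/4 + 35)/(2*(cos(h) - 4)^3*(cos(h) - 1)^3)
(5) = 3*x^2 + 2*x*z - 2*x - z - 6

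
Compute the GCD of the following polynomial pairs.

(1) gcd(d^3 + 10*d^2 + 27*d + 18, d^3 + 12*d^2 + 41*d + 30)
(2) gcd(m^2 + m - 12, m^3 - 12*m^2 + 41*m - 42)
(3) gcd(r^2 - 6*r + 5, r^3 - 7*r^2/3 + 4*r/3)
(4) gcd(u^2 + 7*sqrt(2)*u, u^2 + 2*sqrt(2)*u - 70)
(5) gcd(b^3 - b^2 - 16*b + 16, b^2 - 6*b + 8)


(1) = gcd((d + 1)*(d + 3)*(d + 6), (d + 1)*(d + 5)*(d + 6)) = d^2 + 7*d + 6
(2) = gcd((m - 3)*(m + 4), (m - 7)*(m - 3)*(m - 2)) = m - 3
(3) = gcd((r - 5)*(r - 1), r*(r - 4/3)*(r - 1)) = r - 1
(4) = u + 7*sqrt(2)
(5) = gcd((b - 4)*(b - 1)*(b + 4), (b - 4)*(b - 2)) = b - 4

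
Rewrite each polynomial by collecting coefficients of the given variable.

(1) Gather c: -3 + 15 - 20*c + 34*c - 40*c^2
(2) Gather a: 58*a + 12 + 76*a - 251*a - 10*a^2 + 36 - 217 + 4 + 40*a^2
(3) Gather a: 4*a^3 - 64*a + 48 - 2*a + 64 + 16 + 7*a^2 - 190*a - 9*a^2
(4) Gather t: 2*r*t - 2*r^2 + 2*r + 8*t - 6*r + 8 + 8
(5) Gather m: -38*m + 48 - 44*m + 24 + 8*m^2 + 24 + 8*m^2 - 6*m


(1) = -40*c^2 + 14*c + 12
(2) = 30*a^2 - 117*a - 165
(3) = 4*a^3 - 2*a^2 - 256*a + 128
(4) = -2*r^2 - 4*r + t*(2*r + 8) + 16
(5) = 16*m^2 - 88*m + 96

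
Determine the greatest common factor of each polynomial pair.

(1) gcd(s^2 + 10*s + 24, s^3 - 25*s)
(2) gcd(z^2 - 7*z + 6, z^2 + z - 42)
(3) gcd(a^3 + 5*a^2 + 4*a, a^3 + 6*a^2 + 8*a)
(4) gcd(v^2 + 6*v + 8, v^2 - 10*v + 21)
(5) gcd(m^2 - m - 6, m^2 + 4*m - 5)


(1) = gcd((s + 4)*(s + 6), s*(s - 5)*(s + 5)) = 1
(2) = z - 6
(3) = gcd(a*(a + 1)*(a + 4), a*(a + 2)*(a + 4)) = a^2 + 4*a
(4) = 1
(5) = 1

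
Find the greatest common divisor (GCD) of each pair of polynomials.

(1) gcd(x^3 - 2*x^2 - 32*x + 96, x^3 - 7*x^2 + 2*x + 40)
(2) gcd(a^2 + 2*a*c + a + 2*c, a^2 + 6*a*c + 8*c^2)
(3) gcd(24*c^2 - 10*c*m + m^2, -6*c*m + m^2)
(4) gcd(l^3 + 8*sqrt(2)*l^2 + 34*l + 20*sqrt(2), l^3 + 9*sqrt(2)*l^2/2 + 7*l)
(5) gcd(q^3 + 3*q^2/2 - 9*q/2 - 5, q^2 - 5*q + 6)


(1) = gcd((x - 4)^2*(x + 6), (x - 5)*(x - 4)*(x + 2)) = x - 4
(2) = a + 2*c
(3) = gcd((-6*c + m)*(-4*c + m), m*(-6*c + m)) = 6*c - m
(4) = l + sqrt(2)
(5) = q - 2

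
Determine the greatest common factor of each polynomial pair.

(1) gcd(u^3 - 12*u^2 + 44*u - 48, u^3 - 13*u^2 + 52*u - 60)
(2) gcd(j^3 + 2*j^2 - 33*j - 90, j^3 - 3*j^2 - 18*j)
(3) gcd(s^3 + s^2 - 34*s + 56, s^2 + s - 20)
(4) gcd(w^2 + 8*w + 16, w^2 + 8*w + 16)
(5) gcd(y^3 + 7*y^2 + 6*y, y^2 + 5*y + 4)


(1) = gcd((u - 6)*(u - 4)*(u - 2), (u - 6)*(u - 5)*(u - 2)) = u^2 - 8*u + 12
(2) = j^2 - 3*j - 18
(3) = s - 4
(4) = w^2 + 8*w + 16
(5) = y + 1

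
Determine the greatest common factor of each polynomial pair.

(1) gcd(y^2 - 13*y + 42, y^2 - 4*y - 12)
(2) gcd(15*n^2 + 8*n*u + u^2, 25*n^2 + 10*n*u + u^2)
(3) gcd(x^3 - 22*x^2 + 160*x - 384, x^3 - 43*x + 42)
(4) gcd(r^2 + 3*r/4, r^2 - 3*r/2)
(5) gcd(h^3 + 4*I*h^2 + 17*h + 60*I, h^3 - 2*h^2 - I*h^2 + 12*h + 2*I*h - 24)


(1) = y - 6
(2) = gcd((3*n + u)*(5*n + u), (5*n + u)^2) = 5*n + u
(3) = gcd((x - 8)^2*(x - 6), (x - 6)*(x - 1)*(x + 7)) = x - 6
(4) = r
(5) = gcd((h - 4*I)*(h + 3*I)*(h + 5*I), (h - 2)*(h - 4*I)*(h + 3*I)) = h^2 - I*h + 12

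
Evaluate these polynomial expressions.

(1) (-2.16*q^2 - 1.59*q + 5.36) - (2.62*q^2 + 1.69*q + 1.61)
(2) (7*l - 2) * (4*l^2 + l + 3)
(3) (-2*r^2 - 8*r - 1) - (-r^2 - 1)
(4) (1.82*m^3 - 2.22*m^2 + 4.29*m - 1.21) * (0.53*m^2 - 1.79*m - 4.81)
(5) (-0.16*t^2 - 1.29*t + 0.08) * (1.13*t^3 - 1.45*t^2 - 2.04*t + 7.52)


(1) = -4.78*q^2 - 3.28*q + 3.75
(2) = 28*l^3 - l^2 + 19*l - 6
(3) = -r^2 - 8*r
(4) = 0.9646*m^5 - 4.4344*m^4 - 2.5067*m^3 + 2.3578*m^2 - 18.469*m + 5.8201
(5) = -0.1808*t^5 - 1.2257*t^4 + 2.2873*t^3 + 1.3124*t^2 - 9.864*t + 0.6016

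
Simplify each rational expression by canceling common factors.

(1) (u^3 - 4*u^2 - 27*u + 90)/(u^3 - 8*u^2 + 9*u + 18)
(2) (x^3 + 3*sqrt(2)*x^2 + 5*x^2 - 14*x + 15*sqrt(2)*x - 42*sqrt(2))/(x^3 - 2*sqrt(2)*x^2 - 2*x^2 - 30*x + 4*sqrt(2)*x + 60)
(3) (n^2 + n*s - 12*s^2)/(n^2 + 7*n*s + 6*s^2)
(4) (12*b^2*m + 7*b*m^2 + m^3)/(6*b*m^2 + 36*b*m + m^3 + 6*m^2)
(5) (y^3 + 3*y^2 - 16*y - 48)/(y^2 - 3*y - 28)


(1) = (u + 5)/(u + 1)
(2) = (x + 7)/(x - 5*sqrt(2))
(3) = (n^2 + n*s - 12*s^2)/(n^2 + 7*n*s + 6*s^2)
(4) = (12*b^2 + 7*b*m + m^2)/(6*b*m + 36*b + m^2 + 6*m)
(5) = (y^2 - y - 12)/(y - 7)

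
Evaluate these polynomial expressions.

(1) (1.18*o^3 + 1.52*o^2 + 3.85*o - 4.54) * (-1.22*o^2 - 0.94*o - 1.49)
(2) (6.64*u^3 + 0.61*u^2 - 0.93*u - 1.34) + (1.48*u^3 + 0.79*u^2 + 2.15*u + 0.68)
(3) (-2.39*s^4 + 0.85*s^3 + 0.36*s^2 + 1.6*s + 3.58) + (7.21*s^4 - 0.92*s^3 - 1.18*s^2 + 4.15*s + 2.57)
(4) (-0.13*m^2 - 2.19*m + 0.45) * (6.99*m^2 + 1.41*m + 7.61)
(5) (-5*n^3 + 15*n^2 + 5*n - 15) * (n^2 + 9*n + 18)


(1) = -1.4396*o^5 - 2.9636*o^4 - 7.884*o^3 - 0.345*o^2 - 1.4689*o + 6.7646
(2) = 8.12*u^3 + 1.4*u^2 + 1.22*u - 0.66
(3) = 4.82*s^4 - 0.07*s^3 - 0.82*s^2 + 5.75*s + 6.15
(4) = -0.9087*m^4 - 15.4914*m^3 - 0.9317*m^2 - 16.0314*m + 3.4245
(5) = -5*n^5 - 30*n^4 + 50*n^3 + 300*n^2 - 45*n - 270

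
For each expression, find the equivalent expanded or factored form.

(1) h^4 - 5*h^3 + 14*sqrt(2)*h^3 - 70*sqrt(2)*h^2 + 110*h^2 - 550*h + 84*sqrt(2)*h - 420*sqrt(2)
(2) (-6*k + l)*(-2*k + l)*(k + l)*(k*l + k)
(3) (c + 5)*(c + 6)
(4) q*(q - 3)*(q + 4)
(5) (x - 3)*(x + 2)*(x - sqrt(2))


(1) = (h - 5)*(h + sqrt(2))*(h + 6*sqrt(2))*(h + 7*sqrt(2))
(2) = 12*k^4*l + 12*k^4 + 4*k^3*l^2 + 4*k^3*l - 7*k^2*l^3 - 7*k^2*l^2 + k*l^4 + k*l^3
(3) = c^2 + 11*c + 30
(4) = q^3 + q^2 - 12*q
(5) = x^3 - sqrt(2)*x^2 - x^2 - 6*x + sqrt(2)*x + 6*sqrt(2)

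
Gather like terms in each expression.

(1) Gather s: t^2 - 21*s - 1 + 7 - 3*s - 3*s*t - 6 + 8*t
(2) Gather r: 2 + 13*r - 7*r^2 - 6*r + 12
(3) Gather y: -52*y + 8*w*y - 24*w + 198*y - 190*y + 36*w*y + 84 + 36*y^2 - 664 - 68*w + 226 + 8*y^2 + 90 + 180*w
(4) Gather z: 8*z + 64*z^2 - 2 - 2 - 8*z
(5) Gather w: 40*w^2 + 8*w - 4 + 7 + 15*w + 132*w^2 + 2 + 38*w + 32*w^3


(1) = s*(-3*t - 24) + t^2 + 8*t
(2) = -7*r^2 + 7*r + 14
(3) = 88*w + 44*y^2 + y*(44*w - 44) - 264
(4) = 64*z^2 - 4
(5) = 32*w^3 + 172*w^2 + 61*w + 5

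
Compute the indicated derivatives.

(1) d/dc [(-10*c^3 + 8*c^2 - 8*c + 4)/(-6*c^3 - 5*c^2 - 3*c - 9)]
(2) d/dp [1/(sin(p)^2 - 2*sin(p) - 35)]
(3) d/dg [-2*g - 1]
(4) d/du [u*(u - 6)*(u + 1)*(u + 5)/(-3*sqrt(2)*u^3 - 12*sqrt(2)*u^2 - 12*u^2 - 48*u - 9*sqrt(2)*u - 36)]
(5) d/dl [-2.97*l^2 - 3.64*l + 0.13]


(1) = 2*(49*c^4 - 18*c^3 + 139*c^2 - 52*c + 42)/(36*c^6 + 60*c^5 + 61*c^4 + 138*c^3 + 99*c^2 + 54*c + 81)
(2) = 2*(1 - sin(p))*cos(p)/((sin(p) - 7)^2*(sin(p) + 5)^2)
(3) = -2
(4) = (-sqrt(2)*u^4 - 6*sqrt(2)*u^3 - 8*u^3 - 27*sqrt(2)*u^2 - 32*u^2 + 24*u + 360)/(6*(u^4 + 4*sqrt(2)*u^3 + 6*u^3 + 17*u^2 + 24*sqrt(2)*u^2 + 48*u + 36*sqrt(2)*u + 72))
(5) = -5.94*l - 3.64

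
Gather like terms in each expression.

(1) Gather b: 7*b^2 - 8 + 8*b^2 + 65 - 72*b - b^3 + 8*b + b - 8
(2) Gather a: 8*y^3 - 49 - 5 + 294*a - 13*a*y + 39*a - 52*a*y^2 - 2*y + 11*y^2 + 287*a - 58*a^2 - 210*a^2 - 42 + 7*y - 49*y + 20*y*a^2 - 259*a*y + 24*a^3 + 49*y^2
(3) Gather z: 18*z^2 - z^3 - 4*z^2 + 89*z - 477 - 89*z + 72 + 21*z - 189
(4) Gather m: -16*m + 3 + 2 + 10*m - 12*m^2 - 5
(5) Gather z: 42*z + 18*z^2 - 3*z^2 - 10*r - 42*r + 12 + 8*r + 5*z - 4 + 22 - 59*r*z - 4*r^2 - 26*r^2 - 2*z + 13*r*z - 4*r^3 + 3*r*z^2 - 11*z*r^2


(1) = -b^3 + 15*b^2 - 63*b + 49
(2) = 24*a^3 + a^2*(20*y - 268) + a*(-52*y^2 - 272*y + 620) + 8*y^3 + 60*y^2 - 44*y - 96
(3) = -z^3 + 14*z^2 + 21*z - 594
(4) = -12*m^2 - 6*m
(5) = -4*r^3 - 30*r^2 - 44*r + z^2*(3*r + 15) + z*(-11*r^2 - 46*r + 45) + 30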